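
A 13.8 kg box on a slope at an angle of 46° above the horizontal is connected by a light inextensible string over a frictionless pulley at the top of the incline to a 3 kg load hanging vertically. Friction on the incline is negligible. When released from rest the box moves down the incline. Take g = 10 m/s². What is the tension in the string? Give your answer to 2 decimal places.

For the box on the incline: the weight component along the slope is m₁g sin 46° = 13.8 × 10 × 0.7193 = 99.263 N and the normal force is N = m₁g cos 46° = 95.863 N.
Newton's second law for the box (down-slope positive): 99.263 − T = 13.8 a. For the hanging load (upward positive): T − 3 × 10 = 3 a.
Adding the two equations eliminates T: 69.263 = 16.8 a, so a = 4.1228 m/s².
Then from the hanging load's equation, T = 3 × (10 + 4.1228) = 42.368 N.

42.37 N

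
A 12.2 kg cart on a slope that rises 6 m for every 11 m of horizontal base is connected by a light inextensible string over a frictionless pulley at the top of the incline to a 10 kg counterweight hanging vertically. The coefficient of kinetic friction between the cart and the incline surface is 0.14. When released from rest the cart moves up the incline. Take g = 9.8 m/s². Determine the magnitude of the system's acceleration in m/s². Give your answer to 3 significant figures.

1.17 m/s²

For the cart on the incline: the weight component along the slope is m₁g sin 28.61° = 12.2 × 9.8 × 0.4789 = 57.257 N and the normal force is N = m₁g cos 28.61° = 104.961 N.
Kinetic friction opposes the cart's motion up the incline: f = μN = 0.14 × 104.961 = 14.695 N acting down the slope.
Newton's second law for the cart (up-slope positive): T − 57.257 − 14.695 = 12.2 a. For the hanging counterweight (downward positive): 10 × 9.8 − T = 10 a.
Adding the two equations eliminates T: 26.048 = 22.2 a, so a = 1.1733 m/s².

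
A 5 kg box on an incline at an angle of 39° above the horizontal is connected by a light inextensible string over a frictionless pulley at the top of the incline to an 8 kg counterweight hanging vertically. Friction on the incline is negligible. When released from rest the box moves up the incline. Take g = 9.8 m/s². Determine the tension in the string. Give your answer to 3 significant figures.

For the box on the incline: the weight component along the slope is m₁g sin 39° = 5 × 9.8 × 0.6293 = 30.836 N and the normal force is N = m₁g cos 39° = 38.080 N.
Newton's second law for the box (up-slope positive): T − 30.836 = 5 a. For the hanging counterweight (downward positive): 8 × 9.8 − T = 8 a.
Adding the two equations eliminates T: 47.564 = 13 a, so a = 3.6588 m/s².
Then from the hanging counterweight's equation, T = 8 × (9.8 − 3.6588) = 49.130 N.

49.1 N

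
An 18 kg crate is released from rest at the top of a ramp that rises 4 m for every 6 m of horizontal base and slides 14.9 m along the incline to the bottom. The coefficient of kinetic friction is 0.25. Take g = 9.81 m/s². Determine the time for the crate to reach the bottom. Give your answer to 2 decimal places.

The weight component along the incline is mg sin 33.69° = 97.949 N and the normal force is N = mg cos 33.69° = 146.923 N.
Friction up the slope is f = μN = 0.25 × 146.923 = 36.731 N, so the net downslope force is 97.949 − 36.731 = 61.218 N and a = 61.218 / 18 = 3.4010 m/s².
Starting from rest, L = ½at², so t = √(2L/a) = √(2 × 14.9 / 3.4010) = 2.9601 s.

2.96 s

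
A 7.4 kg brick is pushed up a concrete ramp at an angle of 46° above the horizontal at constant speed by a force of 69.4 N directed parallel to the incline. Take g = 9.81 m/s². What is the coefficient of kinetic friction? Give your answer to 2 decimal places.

0.34

At constant speed ΣF = 0 along the incline. The applied 69.4 N acts up the slope; the weight component mg sin 46° = 52.220 N and kinetic friction μN both act down the slope.
So 69.4 = 52.220 + μ × 50.428, giving μ = (69.4 − 52.220) / 50.428 = 0.3407.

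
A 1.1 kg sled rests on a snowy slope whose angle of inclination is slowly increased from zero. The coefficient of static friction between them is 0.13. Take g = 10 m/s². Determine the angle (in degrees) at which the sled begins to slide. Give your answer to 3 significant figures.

7.41°

At the threshold of sliding, static friction is at its maximum μ_s N and exactly balances the weight component along the incline: mg sin θ = μ_s mg cos θ.
Hence tan θ = μ_s = 0.13, so θ = arctan(0.13) = 7.4069°.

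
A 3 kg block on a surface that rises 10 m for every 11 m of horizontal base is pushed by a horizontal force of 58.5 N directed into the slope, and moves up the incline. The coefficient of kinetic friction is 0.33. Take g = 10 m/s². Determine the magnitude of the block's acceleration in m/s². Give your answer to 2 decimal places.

0.93 m/s²

The horizontal push has components F cos 42.27° = 58.5 × 0.7399 = 43.284 N up the incline and F sin 42.27° = 58.5 × 0.6727 = 39.353 N pressing into the surface.
The normal force is therefore N = mg cos 42.27° + F sin 42.27° = 22.197 + 39.353 = 61.550 N, and kinetic friction down the slope is μN = 0.33 × 61.550 = 20.311 N.
Along the incline: F cos 42.27° − mg sin 42.27° − μN = ma, so 43.284 − 20.181 − 20.311 = 3 a, giving a = 0.9307 m/s².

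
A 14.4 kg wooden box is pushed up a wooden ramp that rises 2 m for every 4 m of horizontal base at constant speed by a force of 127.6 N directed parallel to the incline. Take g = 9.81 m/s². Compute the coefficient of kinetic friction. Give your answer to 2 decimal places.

0.51

At constant speed ΣF = 0 along the incline. The applied 127.6 N acts up the slope; the weight component mg sin 26.57° = 63.175 N and kinetic friction μN both act down the slope.
So 127.6 = 63.175 + μ × 126.350, giving μ = (127.6 − 63.175) / 126.350 = 0.5099.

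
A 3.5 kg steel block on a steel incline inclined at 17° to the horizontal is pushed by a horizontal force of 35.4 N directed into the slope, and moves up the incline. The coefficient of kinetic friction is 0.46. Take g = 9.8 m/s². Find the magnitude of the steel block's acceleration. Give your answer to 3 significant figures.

The horizontal push has components F cos 17° = 35.4 × 0.9563 = 33.853 N up the incline and F sin 17° = 35.4 × 0.2924 = 10.351 N pressing into the surface.
The normal force is therefore N = mg cos 17° + F sin 17° = 32.801 + 10.351 = 43.152 N, and kinetic friction down the slope is μN = 0.46 × 43.152 = 19.850 N.
Along the incline: F cos 17° − mg sin 17° − μN = ma, so 33.853 − 10.029 − 19.850 = 3.5 a, giving a = 1.1354 m/s².

1.14 m/s²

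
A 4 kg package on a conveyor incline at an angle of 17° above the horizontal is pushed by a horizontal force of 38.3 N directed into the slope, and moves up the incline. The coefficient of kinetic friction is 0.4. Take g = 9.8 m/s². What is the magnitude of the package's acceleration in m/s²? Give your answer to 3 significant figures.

1.42 m/s²

The horizontal push has components F cos 17° = 38.3 × 0.9563 = 36.626 N up the incline and F sin 17° = 38.3 × 0.2924 = 11.199 N pressing into the surface.
The normal force is therefore N = mg cos 17° + F sin 17° = 37.487 + 11.199 = 48.686 N, and kinetic friction down the slope is μN = 0.4 × 48.686 = 19.474 N.
Along the incline: F cos 17° − mg sin 17° − μN = ma, so 36.626 − 11.462 − 19.474 = 4 a, giving a = 1.4225 m/s².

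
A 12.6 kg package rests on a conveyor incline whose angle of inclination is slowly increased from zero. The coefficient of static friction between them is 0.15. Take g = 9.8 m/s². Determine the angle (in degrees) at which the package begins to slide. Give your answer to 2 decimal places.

8.53°

At the threshold of sliding, static friction is at its maximum μ_s N and exactly balances the weight component along the incline: mg sin θ = μ_s mg cos θ.
Hence tan θ = μ_s = 0.15, so θ = arctan(0.15) = 8.5308°.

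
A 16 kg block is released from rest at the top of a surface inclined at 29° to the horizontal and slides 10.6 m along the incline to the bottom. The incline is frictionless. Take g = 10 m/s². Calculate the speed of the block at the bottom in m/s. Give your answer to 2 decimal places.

10.14 m/s

The weight component along the incline is mg sin 29° = 77.570 N and the normal force is N = mg cos 29° = 139.939 N.
With no friction, a = g sin 29° = 4.8481 m/s².
Starting from rest over a distance of 10.6 m, v² = 2aL = 2 × 4.8481 × 10.6 = 102.7797, so v = 10.1380 m/s.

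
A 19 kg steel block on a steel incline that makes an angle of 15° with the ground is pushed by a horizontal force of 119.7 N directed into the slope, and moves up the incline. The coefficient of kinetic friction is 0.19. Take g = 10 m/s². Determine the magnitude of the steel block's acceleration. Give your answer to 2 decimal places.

1.35 m/s²

The horizontal push has components F cos 15° = 119.7 × 0.9659 = 115.618 N up the incline and F sin 15° = 119.7 × 0.2588 = 30.978 N pressing into the surface.
The normal force is therefore N = mg cos 15° + F sin 15° = 183.521 + 30.978 = 214.499 N, and kinetic friction down the slope is μN = 0.19 × 214.499 = 40.755 N.
Along the incline: F cos 15° − mg sin 15° − μN = ma, so 115.618 − 49.172 − 40.755 = 19 a, giving a = 1.3522 m/s².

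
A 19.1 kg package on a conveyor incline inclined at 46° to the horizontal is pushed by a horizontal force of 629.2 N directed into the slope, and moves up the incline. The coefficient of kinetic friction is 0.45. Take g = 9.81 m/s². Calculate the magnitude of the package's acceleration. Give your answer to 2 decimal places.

The horizontal push has components F cos 46° = 629.2 × 0.6947 = 437.105 N up the incline and F sin 46° = 629.2 × 0.7193 = 452.584 N pressing into the surface.
The normal force is therefore N = mg cos 46° + F sin 46° = 130.167 + 452.584 = 582.751 N, and kinetic friction down the slope is μN = 0.45 × 582.751 = 262.238 N.
Along the incline: F cos 46° − mg sin 46° − μN = ma, so 437.105 − 134.776 − 262.238 = 19.1 a, giving a = 2.0990 m/s².

2.10 m/s²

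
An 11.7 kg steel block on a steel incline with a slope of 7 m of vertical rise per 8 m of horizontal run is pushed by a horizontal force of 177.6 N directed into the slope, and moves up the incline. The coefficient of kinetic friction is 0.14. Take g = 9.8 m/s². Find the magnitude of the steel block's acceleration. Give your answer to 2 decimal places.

The horizontal push has components F cos 41.19° = 177.6 × 0.7526 = 133.662 N up the incline and F sin 41.19° = 177.6 × 0.6585 = 116.950 N pressing into the surface.
The normal force is therefore N = mg cos 41.19° + F sin 41.19° = 86.293 + 116.950 = 203.243 N, and kinetic friction down the slope is μN = 0.14 × 203.243 = 28.454 N.
Along the incline: F cos 41.19° − mg sin 41.19° − μN = ma, so 133.662 − 75.504 − 28.454 = 11.7 a, giving a = 2.5388 m/s².

2.54 m/s²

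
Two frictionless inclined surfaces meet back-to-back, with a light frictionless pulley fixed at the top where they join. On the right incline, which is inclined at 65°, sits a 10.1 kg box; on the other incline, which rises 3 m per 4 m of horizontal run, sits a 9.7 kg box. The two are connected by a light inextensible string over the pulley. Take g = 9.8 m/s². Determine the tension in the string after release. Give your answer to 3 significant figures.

73.0 N

Resolve each weight along its own incline: the 10.1 kg mass has component 10.1 × 9.8 × sin 65° = 89.706 N down its slope, and the 9.7 kg mass has 9.7 × 9.8 × sin 36.87° = 57.036 N down its slope.
The 10.1 kg side's 89.706 N exceeds the other side's 57.036 N, so that mass slides down and the 9.7 kg mass slides up. Taking that direction as positive, Newton's second law for the whole system gives 89.706 − 57.036 = (10.1 + 9.7) a, so a = 32.670 / 19.8 = 1.6500 m/s².
For the 9.7 kg mass (up-slope positive): T − 57.036 = 9.7 × 1.6500, so T = 73.041 N.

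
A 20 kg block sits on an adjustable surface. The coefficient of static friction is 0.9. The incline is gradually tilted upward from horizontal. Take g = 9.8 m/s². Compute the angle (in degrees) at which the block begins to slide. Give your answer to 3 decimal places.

At the threshold of sliding, static friction is at its maximum μ_s N and exactly balances the weight component along the incline: mg sin θ = μ_s mg cos θ.
Hence tan θ = μ_s = 0.9, so θ = arctan(0.9) = 41.9872°.

41.987°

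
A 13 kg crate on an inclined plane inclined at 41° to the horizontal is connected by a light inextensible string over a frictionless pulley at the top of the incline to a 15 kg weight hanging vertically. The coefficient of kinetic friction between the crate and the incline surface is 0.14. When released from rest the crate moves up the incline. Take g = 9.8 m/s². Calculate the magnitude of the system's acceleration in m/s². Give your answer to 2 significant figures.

For the crate on the incline: the weight component along the slope is m₁g sin 41° = 13 × 9.8 × 0.6561 = 83.587 N and the normal force is N = m₁g cos 41° = 96.150 N.
Kinetic friction opposes the crate's motion up the incline: f = μN = 0.14 × 96.150 = 13.461 N acting down the slope.
Newton's second law for the crate (up-slope positive): T − 83.587 − 13.461 = 13 a. For the hanging weight (downward positive): 15 × 9.8 − T = 15 a.
Adding the two equations eliminates T: 49.952 = 28 a, so a = 1.7840 m/s².

1.8 m/s²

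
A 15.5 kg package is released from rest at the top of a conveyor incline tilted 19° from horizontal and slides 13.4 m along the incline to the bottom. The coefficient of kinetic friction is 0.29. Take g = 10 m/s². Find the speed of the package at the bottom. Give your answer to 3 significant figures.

The weight component along the incline is mg sin 19° = 50.463 N and the normal force is N = mg cos 19° = 146.555 N.
Friction up the slope is f = μN = 0.29 × 146.555 = 42.501 N, so the net downslope force is 50.463 − 42.501 = 7.962 N and a = 7.962 / 15.5 = 0.5137 m/s².
Starting from rest over a distance of 13.4 m, v² = 2aL = 2 × 0.5137 × 13.4 = 13.7672, so v = 3.7104 m/s.

3.71 m/s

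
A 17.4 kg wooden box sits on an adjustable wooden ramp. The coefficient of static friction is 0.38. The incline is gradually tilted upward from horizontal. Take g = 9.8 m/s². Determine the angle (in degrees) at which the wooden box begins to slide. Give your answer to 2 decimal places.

At the threshold of sliding, static friction is at its maximum μ_s N and exactly balances the weight component along the incline: mg sin θ = μ_s mg cos θ.
Hence tan θ = μ_s = 0.38, so θ = arctan(0.38) = 20.8068°.

20.81°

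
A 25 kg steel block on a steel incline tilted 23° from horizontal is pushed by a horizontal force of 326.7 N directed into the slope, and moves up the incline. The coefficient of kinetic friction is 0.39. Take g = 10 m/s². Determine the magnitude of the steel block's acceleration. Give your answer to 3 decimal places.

2.541 m/s²

The horizontal push has components F cos 23° = 326.7 × 0.9205 = 300.727 N up the incline and F sin 23° = 326.7 × 0.3907 = 127.642 N pressing into the surface.
The normal force is therefore N = mg cos 23° + F sin 23° = 230.125 + 127.642 = 357.767 N, and kinetic friction down the slope is μN = 0.39 × 357.767 = 139.529 N.
Along the incline: F cos 23° − mg sin 23° − μN = ma, so 300.727 − 97.675 − 139.529 = 25 a, giving a = 2.5409 m/s².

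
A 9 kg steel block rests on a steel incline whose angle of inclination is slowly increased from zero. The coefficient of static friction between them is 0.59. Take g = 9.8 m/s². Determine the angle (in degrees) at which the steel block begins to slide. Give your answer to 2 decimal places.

At the threshold of sliding, static friction is at its maximum μ_s N and exactly balances the weight component along the incline: mg sin θ = μ_s mg cos θ.
Hence tan θ = μ_s = 0.59, so θ = arctan(0.59) = 30.5406°.

30.54°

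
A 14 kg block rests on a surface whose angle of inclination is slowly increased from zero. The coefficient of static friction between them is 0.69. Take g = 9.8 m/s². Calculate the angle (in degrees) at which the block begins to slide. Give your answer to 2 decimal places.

At the threshold of sliding, static friction is at its maximum μ_s N and exactly balances the weight component along the incline: mg sin θ = μ_s mg cos θ.
Hence tan θ = μ_s = 0.69, so θ = arctan(0.69) = 34.6057°.

34.61°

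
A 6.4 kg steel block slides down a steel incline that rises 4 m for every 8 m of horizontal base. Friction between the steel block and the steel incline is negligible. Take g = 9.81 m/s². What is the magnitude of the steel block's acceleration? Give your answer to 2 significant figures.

4.4 m/s²

Resolving the weight along the incline: the component pulling the steel block down the slope is mg sin 26.57° = 6.4 × 9.81 × 0.4472 = 28.077 N, and the normal force is N = mg cos 26.57° = 6.4 × 9.81 × 0.8944 = 56.154 N.
With no friction the net force along the incline is 28.077 N, so a = g sin 26.57° = 28.077 / 6.4 = 4.3870 m/s².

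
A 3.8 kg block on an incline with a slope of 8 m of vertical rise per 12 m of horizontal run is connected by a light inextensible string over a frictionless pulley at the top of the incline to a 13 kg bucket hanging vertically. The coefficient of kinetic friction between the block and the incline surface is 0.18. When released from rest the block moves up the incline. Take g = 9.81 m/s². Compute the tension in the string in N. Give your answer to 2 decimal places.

49.17 N

For the block on the incline: the weight component along the slope is m₁g sin 33.69° = 3.8 × 9.81 × 0.5547 = 20.678 N and the normal force is N = m₁g cos 33.69° = 31.017 N.
Kinetic friction opposes the block's motion up the incline: f = μN = 0.18 × 31.017 = 5.583 N acting down the slope.
Newton's second law for the block (up-slope positive): T − 20.678 − 5.583 = 3.8 a. For the hanging bucket (downward positive): 13 × 9.81 − T = 13 a.
Adding the two equations eliminates T: 101.269 = 16.8 a, so a = 6.0279 m/s².
Then from the hanging bucket's equation, T = 13 × (9.81 − 6.0279) = 49.167 N.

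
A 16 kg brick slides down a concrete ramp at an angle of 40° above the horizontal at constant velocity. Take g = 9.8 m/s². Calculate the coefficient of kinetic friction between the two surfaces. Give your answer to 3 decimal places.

0.839

At constant velocity the net force along the incline is zero: mg sin 40° = μ mg cos 40°.
So μ = tan 40° = 0.6428 / 0.7660 = 0.8392.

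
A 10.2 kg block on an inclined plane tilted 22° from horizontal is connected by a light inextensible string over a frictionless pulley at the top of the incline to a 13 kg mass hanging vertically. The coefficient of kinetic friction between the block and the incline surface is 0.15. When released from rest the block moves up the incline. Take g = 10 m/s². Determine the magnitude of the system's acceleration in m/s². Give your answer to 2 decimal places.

For the block on the incline: the weight component along the slope is m₁g sin 22° = 10.2 × 10 × 0.3746 = 38.209 N and the normal force is N = m₁g cos 22° = 94.573 N.
Kinetic friction opposes the block's motion up the incline: f = μN = 0.15 × 94.573 = 14.186 N acting down the slope.
Newton's second law for the block (up-slope positive): T − 38.209 − 14.186 = 10.2 a. For the hanging mass (downward positive): 13 × 10 − T = 13 a.
Adding the two equations eliminates T: 77.605 = 23.2 a, so a = 3.3450 m/s².

3.35 m/s²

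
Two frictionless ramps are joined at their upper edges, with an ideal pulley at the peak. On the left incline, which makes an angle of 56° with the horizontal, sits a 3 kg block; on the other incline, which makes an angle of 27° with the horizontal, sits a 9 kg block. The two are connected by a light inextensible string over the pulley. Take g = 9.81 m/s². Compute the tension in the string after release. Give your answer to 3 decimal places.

28.320 N

Resolve each weight along its own incline: the 3 kg mass has component 3 × 9.81 × sin 56° = 24.399 N down its slope, and the 9 kg mass has 9 × 9.81 × sin 27° = 40.083 N down its slope.
The 9 kg side's 40.083 N exceeds the other side's 24.399 N, so that mass slides down and the 3 kg mass slides up. Taking that direction as positive, Newton's second law for the whole system gives 40.083 − 24.399 = (3 + 9) a, so a = 15.684 / 12 = 1.3070 m/s².
For the 3 kg mass (up-slope positive): T − 24.399 = 3 × 1.3070, so T = 28.320 N.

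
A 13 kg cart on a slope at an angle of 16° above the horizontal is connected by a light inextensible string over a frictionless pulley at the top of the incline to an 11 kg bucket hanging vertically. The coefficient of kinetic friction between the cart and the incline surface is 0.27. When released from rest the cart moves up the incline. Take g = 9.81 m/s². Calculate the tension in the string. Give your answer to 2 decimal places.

For the cart on the incline: the weight component along the slope is m₁g sin 16° = 13 × 9.81 × 0.2756 = 35.147 N and the normal force is N = m₁g cos 16° = 122.590 N.
Kinetic friction opposes the cart's motion up the incline: f = μN = 0.27 × 122.590 = 33.099 N acting down the slope.
Newton's second law for the cart (up-slope positive): T − 35.147 − 33.099 = 13 a. For the hanging bucket (downward positive): 11 × 9.81 − T = 11 a.
Adding the two equations eliminates T: 39.664 = 24 a, so a = 1.6527 m/s².
Then from the hanging bucket's equation, T = 11 × (9.81 − 1.6527) = 89.730 N.

89.73 N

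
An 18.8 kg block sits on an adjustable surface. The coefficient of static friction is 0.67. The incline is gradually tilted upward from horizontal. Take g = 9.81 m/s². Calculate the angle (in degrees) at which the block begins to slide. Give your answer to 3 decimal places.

At the threshold of sliding, static friction is at its maximum μ_s N and exactly balances the weight component along the incline: mg sin θ = μ_s mg cos θ.
Hence tan θ = μ_s = 0.67, so θ = arctan(0.67) = 33.8221°.

33.822°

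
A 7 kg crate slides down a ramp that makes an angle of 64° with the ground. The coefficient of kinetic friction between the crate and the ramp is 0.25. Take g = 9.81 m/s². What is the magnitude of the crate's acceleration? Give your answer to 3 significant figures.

Resolving the weight along the incline: the component pulling the crate down the slope is mg sin 64° = 7 × 9.81 × 0.8988 = 61.721 N, and the normal force is N = mg cos 64° = 7 × 9.81 × 0.4384 = 30.105 N.
Kinetic friction acts up the slope with magnitude f = μN = 0.25 × 30.105 = 7.526 N.
Net force along the incline is 61.721 − 7.526 = 54.195 N, so a = 54.195 / 7 = 7.7421 m/s².

7.74 m/s²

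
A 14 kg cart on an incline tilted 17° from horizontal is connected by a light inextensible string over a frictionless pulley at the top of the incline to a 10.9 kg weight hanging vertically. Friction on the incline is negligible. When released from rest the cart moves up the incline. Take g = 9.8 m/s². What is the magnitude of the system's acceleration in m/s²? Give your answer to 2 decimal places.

2.68 m/s²

For the cart on the incline: the weight component along the slope is m₁g sin 17° = 14 × 9.8 × 0.2924 = 40.117 N and the normal force is N = m₁g cos 17° = 131.205 N.
Newton's second law for the cart (up-slope positive): T − 40.117 = 14 a. For the hanging weight (downward positive): 10.9 × 9.8 − T = 10.9 a.
Adding the two equations eliminates T: 66.703 = 24.9 a, so a = 2.6788 m/s².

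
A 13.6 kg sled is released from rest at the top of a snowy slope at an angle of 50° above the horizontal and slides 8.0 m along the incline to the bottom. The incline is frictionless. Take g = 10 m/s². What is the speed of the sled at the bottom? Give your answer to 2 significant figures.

11 m/s

The weight component along the incline is mg sin 50° = 104.182 N and the normal force is N = mg cos 50° = 87.419 N.
With no friction, a = g sin 50° = 7.6604 m/s².
Starting from rest over a distance of 8.0 m, v² = 2aL = 2 × 7.6604 × 8.0 = 122.5664, so v = 11.0710 m/s.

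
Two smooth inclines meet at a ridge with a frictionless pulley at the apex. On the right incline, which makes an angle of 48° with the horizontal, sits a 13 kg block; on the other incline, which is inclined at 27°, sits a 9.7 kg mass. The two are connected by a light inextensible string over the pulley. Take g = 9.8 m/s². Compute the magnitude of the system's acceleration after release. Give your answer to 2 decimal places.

Resolve each weight along its own incline: the 13 kg mass has component 13 × 9.8 × sin 48° = 94.677 N down its slope, and the 9.7 kg mass has 9.7 × 9.8 × sin 27° = 43.156 N down its slope.
The 13 kg side's 94.677 N exceeds the other side's 43.156 N, so that mass slides down and the 9.7 kg mass slides up. Taking that direction as positive, Newton's second law for the whole system gives 94.677 − 43.156 = (13 + 9.7) a, so a = 51.521 / 22.7 = 2.2696 m/s².

2.27 m/s²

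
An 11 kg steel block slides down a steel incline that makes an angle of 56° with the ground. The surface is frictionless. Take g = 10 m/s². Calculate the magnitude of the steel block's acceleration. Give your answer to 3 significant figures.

8.29 m/s²

Resolving the weight along the incline: the component pulling the steel block down the slope is mg sin 56° = 11 × 10 × 0.8290 = 91.190 N, and the normal force is N = mg cos 56° = 11 × 10 × 0.5592 = 61.512 N.
With no friction the net force along the incline is 91.190 N, so a = g sin 56° = 91.190 / 11 = 8.2900 m/s².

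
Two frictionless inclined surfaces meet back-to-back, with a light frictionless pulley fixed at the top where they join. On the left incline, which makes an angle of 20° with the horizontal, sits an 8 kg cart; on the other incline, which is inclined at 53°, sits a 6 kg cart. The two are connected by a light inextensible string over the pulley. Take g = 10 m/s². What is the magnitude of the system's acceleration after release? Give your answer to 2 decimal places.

1.47 m/s²

Resolve each weight along its own incline: the 8 kg mass has component 8 × 10 × sin 20° = 27.362 N down its slope, and the 6 kg mass has 6 × 10 × sin 53° = 47.918 N down its slope.
The 6 kg side's 47.918 N exceeds the other side's 27.362 N, so that mass slides down and the 8 kg mass slides up. Taking that direction as positive, Newton's second law for the whole system gives 47.918 − 27.362 = (8 + 6) a, so a = 20.556 / 14 = 1.4683 m/s².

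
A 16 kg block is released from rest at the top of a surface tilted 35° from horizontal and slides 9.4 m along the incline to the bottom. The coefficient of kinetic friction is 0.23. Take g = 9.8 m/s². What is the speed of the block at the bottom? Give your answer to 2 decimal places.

The weight component along the incline is mg sin 35° = 89.937 N and the normal force is N = mg cos 35° = 128.443 N.
Friction up the slope is f = μN = 0.23 × 128.443 = 29.542 N, so the net downslope force is 89.937 − 29.542 = 60.395 N and a = 60.395 / 16 = 3.7747 m/s².
Starting from rest over a distance of 9.4 m, v² = 2aL = 2 × 3.7747 × 9.4 = 70.9644, so v = 8.4240 m/s.

8.42 m/s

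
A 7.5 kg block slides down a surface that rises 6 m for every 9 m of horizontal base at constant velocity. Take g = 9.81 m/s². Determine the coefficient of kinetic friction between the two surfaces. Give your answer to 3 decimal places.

0.667

At constant velocity the net force along the incline is zero: mg sin 33.69° = μ mg cos 33.69°.
So μ = tan 33.69° = 0.5547 / 0.8321 = 0.6666.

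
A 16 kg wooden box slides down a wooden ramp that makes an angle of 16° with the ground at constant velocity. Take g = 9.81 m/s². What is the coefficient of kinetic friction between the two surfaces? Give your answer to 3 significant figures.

0.287

At constant velocity the net force along the incline is zero: mg sin 16° = μ mg cos 16°.
So μ = tan 16° = 0.2756 / 0.9613 = 0.2867.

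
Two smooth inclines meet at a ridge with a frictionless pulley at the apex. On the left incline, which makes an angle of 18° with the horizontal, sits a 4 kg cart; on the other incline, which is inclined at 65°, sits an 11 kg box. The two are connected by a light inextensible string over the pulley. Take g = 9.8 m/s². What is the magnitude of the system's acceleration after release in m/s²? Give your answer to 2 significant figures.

Resolve each weight along its own incline: the 4 kg mass has component 4 × 9.8 × sin 18° = 12.113 N down its slope, and the 11 kg mass has 11 × 9.8 × sin 65° = 97.700 N down its slope.
The 11 kg side's 97.700 N exceeds the other side's 12.113 N, so that mass slides down and the 4 kg mass slides up. Taking that direction as positive, Newton's second law for the whole system gives 97.700 − 12.113 = (4 + 11) a, so a = 85.587 / 15 = 5.7058 m/s².

5.7 m/s²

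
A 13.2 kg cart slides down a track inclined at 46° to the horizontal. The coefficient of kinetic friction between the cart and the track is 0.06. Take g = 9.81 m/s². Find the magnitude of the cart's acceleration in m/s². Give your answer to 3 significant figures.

Resolving the weight along the incline: the component pulling the cart down the slope is mg sin 46° = 13.2 × 9.81 × 0.7193 = 93.144 N, and the normal force is N = mg cos 46° = 13.2 × 9.81 × 0.6947 = 89.958 N.
Kinetic friction acts up the slope with magnitude f = μN = 0.06 × 89.958 = 5.397 N.
Net force along the incline is 93.144 − 5.397 = 87.747 N, so a = 87.747 / 13.2 = 6.6475 m/s².

6.65 m/s²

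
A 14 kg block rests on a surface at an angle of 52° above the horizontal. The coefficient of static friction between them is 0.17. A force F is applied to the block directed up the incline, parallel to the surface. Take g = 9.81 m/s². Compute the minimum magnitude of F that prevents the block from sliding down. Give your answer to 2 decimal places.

The normal force is N = mg cos 52° = 84.555 N. With F at its minimum the block is on the verge of sliding down, so static friction is at its maximum μ_s N = 0.17 × 84.555 = 14.374 N and acts up the slope.
Equilibrium along the incline: F + μ_s N = mg sin 52°, so F = 108.225 − 14.374 = 93.851 N.

93.85 N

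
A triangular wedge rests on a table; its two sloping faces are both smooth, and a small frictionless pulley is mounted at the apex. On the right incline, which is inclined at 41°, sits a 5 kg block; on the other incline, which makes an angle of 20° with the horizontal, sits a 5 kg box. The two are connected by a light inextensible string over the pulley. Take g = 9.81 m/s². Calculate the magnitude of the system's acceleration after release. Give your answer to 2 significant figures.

Resolve each weight along its own incline: the 5 kg mass has component 5 × 9.81 × sin 41° = 32.180 N down its slope, and the 5 kg mass has 5 × 9.81 × sin 20° = 16.776 N down its slope.
The 5 kg side's 32.180 N exceeds the other side's 16.776 N, so that mass slides down and the 5 kg mass slides up. Taking that direction as positive, Newton's second law for the whole system gives 32.180 − 16.776 = (5 + 5) a, so a = 15.404 / 10 = 1.5404 m/s².

1.5 m/s²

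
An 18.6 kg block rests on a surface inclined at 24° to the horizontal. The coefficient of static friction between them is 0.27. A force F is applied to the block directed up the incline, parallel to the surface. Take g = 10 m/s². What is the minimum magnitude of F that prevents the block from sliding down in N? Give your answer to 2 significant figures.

The normal force is N = mg cos 24° = 169.919 N. With F at its minimum the block is on the verge of sliding down, so static friction is at its maximum μ_s N = 0.27 × 169.919 = 45.878 N and acts up the slope.
Equilibrium along the incline: F + μ_s N = mg sin 24°, so F = 75.653 − 45.878 = 29.775 N.

30 N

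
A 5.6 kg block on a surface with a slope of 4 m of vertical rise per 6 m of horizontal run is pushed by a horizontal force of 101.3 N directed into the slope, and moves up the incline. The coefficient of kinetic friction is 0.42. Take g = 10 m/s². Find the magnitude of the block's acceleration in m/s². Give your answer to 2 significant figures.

1.8 m/s²

The horizontal push has components F cos 33.69° = 101.3 × 0.8321 = 84.292 N up the incline and F sin 33.69° = 101.3 × 0.5547 = 56.191 N pressing into the surface.
The normal force is therefore N = mg cos 33.69° + F sin 33.69° = 46.598 + 56.191 = 102.789 N, and kinetic friction down the slope is μN = 0.42 × 102.789 = 43.171 N.
Along the incline: F cos 33.69° − mg sin 33.69° − μN = ma, so 84.292 − 31.063 − 43.171 = 5.6 a, giving a = 1.7961 m/s².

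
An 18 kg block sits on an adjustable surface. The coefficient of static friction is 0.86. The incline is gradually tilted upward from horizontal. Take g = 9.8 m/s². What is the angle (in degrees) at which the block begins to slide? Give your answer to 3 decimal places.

At the threshold of sliding, static friction is at its maximum μ_s N and exactly balances the weight component along the incline: mg sin θ = μ_s mg cos θ.
Hence tan θ = μ_s = 0.86, so θ = arctan(0.86) = 40.6955°.

40.696°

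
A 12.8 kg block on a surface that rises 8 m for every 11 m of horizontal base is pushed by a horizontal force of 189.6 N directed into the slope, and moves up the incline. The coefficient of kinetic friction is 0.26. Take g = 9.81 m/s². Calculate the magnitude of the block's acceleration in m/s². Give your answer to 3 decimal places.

1.881 m/s²

The horizontal push has components F cos 36.03° = 189.6 × 0.8087 = 153.330 N up the incline and F sin 36.03° = 189.6 × 0.5882 = 111.523 N pressing into the surface.
The normal force is therefore N = mg cos 36.03° + F sin 36.03° = 101.547 + 111.523 = 213.070 N, and kinetic friction down the slope is μN = 0.26 × 213.070 = 55.398 N.
Along the incline: F cos 36.03° − mg sin 36.03° − μN = ma, so 153.330 − 73.859 − 55.398 = 12.8 a, giving a = 1.8807 m/s².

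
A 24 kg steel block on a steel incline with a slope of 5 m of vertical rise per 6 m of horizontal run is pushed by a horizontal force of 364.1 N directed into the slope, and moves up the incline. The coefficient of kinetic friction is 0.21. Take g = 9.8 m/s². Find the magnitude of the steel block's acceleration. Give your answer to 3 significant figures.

The horizontal push has components F cos 39.81° = 364.1 × 0.7682 = 279.702 N up the incline and F sin 39.81° = 364.1 × 0.6402 = 233.097 N pressing into the surface.
The normal force is therefore N = mg cos 39.81° + F sin 39.81° = 180.681 + 233.097 = 413.778 N, and kinetic friction down the slope is μN = 0.21 × 413.778 = 86.893 N.
Along the incline: F cos 39.81° − mg sin 39.81° − μN = ma, so 279.702 − 150.575 − 86.893 = 24 a, giving a = 1.7598 m/s².

1.76 m/s²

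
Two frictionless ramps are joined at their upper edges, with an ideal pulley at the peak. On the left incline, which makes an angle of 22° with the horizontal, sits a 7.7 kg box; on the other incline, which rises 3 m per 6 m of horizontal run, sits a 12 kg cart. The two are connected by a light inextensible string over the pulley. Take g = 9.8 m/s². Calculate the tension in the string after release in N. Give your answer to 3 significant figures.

37.8 N

Resolve each weight along its own incline: the 7.7 kg mass has component 7.7 × 9.8 × sin 22° = 28.268 N down its slope, and the 12 kg mass has 12 × 9.8 × sin 26.57° = 52.592 N down its slope.
The 12 kg side's 52.592 N exceeds the other side's 28.268 N, so that mass slides down and the 7.7 kg mass slides up. Taking that direction as positive, Newton's second law for the whole system gives 52.592 − 28.268 = (7.7 + 12) a, so a = 24.324 / 19.7 = 1.2347 m/s².
For the 7.7 kg mass (up-slope positive): T − 28.268 = 7.7 × 1.2347, so T = 37.775 N.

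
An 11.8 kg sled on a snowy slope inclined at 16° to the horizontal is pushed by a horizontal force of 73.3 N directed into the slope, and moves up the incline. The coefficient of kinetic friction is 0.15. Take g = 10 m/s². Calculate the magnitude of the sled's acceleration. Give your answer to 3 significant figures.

The horizontal push has components F cos 16° = 73.3 × 0.9613 = 70.463 N up the incline and F sin 16° = 73.3 × 0.2756 = 20.201 N pressing into the surface.
The normal force is therefore N = mg cos 16° + F sin 16° = 113.433 + 20.201 = 133.634 N, and kinetic friction down the slope is μN = 0.15 × 133.634 = 20.045 N.
Along the incline: F cos 16° − mg sin 16° − μN = ma, so 70.463 − 32.521 − 20.045 = 11.8 a, giving a = 1.5167 m/s².

1.52 m/s²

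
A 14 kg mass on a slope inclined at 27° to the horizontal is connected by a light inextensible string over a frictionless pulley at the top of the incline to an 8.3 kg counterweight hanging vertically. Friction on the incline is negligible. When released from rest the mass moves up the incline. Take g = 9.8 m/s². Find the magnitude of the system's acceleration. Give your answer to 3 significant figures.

For the mass on the incline: the weight component along the slope is m₁g sin 27° = 14 × 9.8 × 0.4540 = 62.289 N and the normal force is N = m₁g cos 27° = 122.246 N.
Newton's second law for the mass (up-slope positive): T − 62.289 = 14 a. For the hanging counterweight (downward positive): 8.3 × 9.8 − T = 8.3 a.
Adding the two equations eliminates T: 19.051 = 22.3 a, so a = 0.8543 m/s².

0.854 m/s²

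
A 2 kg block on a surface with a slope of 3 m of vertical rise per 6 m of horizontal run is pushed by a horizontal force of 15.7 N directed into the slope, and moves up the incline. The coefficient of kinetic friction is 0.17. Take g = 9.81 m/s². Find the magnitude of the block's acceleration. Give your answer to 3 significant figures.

The horizontal push has components F cos 26.57° = 15.7 × 0.8944 = 14.042 N up the incline and F sin 26.57° = 15.7 × 0.4472 = 7.021 N pressing into the surface.
The normal force is therefore N = mg cos 26.57° + F sin 26.57° = 17.548 + 7.021 = 24.569 N, and kinetic friction down the slope is μN = 0.17 × 24.569 = 4.177 N.
Along the incline: F cos 26.57° − mg sin 26.57° − μN = ma, so 14.042 − 8.774 − 4.177 = 2 a, giving a = 0.5455 m/s².

0.546 m/s²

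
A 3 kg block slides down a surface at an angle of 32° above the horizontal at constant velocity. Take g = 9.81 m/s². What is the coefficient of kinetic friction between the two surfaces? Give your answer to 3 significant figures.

0.625

At constant velocity the net force along the incline is zero: mg sin 32° = μ mg cos 32°.
So μ = tan 32° = 0.5299 / 0.8480 = 0.6249.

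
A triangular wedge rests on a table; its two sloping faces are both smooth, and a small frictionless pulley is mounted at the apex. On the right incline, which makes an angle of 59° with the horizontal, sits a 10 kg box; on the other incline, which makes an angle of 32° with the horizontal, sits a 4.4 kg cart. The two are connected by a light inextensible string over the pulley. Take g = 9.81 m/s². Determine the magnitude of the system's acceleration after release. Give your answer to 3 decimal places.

4.251 m/s²

Resolve each weight along its own incline: the 10 kg mass has component 10 × 9.81 × sin 59° = 84.088 N down its slope, and the 4.4 kg mass has 4.4 × 9.81 × sin 32° = 22.873 N down its slope.
The 10 kg side's 84.088 N exceeds the other side's 22.873 N, so that mass slides down and the 4.4 kg mass slides up. Taking that direction as positive, Newton's second law for the whole system gives 84.088 − 22.873 = (10 + 4.4) a, so a = 61.215 / 14.4 = 4.2510 m/s².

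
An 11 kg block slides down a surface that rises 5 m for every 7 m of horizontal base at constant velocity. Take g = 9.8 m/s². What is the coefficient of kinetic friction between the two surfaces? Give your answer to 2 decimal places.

0.71

At constant velocity the net force along the incline is zero: mg sin 35.54° = μ mg cos 35.54°.
So μ = tan 35.54° = 0.5812 / 0.8137 = 0.7143.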